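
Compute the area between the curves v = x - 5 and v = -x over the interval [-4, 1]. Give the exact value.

40

On [-4, 1], (x - 5) - (-x) = 2*x - 5 is ≤ 0 throughout, so the area is a single integral of |2*x - 5|.
∫[-4,1] (2*x - 5) dx = -40; the area of that piece is 40.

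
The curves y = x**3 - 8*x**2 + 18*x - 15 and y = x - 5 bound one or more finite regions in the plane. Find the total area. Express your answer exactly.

71/6

Set the curves equal: x**3 - 8*x**2 + 18*x - 15 = x - 5, so x**3 - 8*x**2 + 17*x - 10 = 0, which factors as (x - 5)*(x - 2)*(x - 1) = 0. The curves meet at x = 1, 2, 5.
On [1, 2], y = x**3 - 8*x**2 + 18*x - 15 is on top; that piece has area ∫[1,2] (x**3 - 8*x**2 + 17*x - 10) dx = 7/12.
On [2, 5], y = x - 5 is on top; that piece has area ∫[2,5] (-(x**3 - 8*x**2 + 17*x - 10)) dx = 45/4.
Total enclosed area = 7/12 + 45/4 = 71/6.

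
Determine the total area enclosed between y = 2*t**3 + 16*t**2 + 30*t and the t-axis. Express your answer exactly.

253/6

The curve meets the t-axis where 2*t**3 + 16*t**2 + 30*t = 0, i.e. 2*t*(t + 3)*(t + 5) = 0, at t = -5, -3, 0.
On [-5, -3] the curve lies above the axis; ∫[-5,-3] (2*t**3 + 16*t**2 + 30*t) dt = 32/3, giving area 32/3.
On [-3, 0] the curve lies below the axis; ∫[-3,0] (2*t**3 + 16*t**2 + 30*t) dt = -63/2, giving area 63/2.
Total area = 32/3 + 63/2 = 253/6.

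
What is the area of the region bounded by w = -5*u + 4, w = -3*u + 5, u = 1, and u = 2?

On [1, 2], (-5*u + 4) - (-3*u + 5) = -2*u - 1 is ≤ 0 throughout, so the area is a single integral of |-2*u - 1|.
∫[1,2] (-2*u - 1) du = -4; the area of that piece is 4.

4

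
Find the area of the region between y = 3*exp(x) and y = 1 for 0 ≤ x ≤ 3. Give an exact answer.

On [0, 3], (3*exp(x)) - (1) = 3*exp(x) - 1 is ≥ 0 throughout, so the area is a single integral of |3*exp(x) - 1|.
∫[0,3] (3*exp(x) - 1) dx = -6 + 3*exp(3).

-6 + 3*exp(3)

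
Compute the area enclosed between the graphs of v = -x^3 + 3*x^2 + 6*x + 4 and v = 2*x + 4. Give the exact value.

Set the curves equal: -x^3 + 3*x^2 + 6*x + 4 = 2*x + 4, so -x^3 + 3*x^2 + 4*x = 0, which factors as -x*(x - 4)*(x + 1) = 0. The curves meet at x = -1, 0, 4.
On [-1, 0], v = 2*x + 4 is on top; that piece has area ∫[-1,0] (-(-x^3 + 3*x^2 + 4*x)) dx = 3/4.
On [0, 4], v = -x^3 + 3*x^2 + 6*x + 4 is on top; that piece has area ∫[0,4] (-x^3 + 3*x^2 + 4*x) dx = 32.
Total enclosed area = 3/4 + 32 = 131/4.

131/4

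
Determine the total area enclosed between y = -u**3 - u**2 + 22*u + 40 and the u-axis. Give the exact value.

3901/12

The curve meets the u-axis where -u**3 - u**2 + 22*u + 40 = 0, i.e. -(u - 5)*(u + 2)*(u + 4) = 0, at u = -4, -2, 5.
On [-4, -2] the curve lies below the axis; ∫[-4,-2] (-u**3 - u**2 + 22*u + 40) du = -32/3, giving area 32/3.
On [-2, 5] the curve lies above the axis; ∫[-2,5] (-u**3 - u**2 + 22*u + 40) du = 3773/12, giving area 3773/12.
Total area = 32/3 + 3773/12 = 3901/12.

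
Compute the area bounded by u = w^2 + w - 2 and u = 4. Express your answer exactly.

125/6

Both boundary curves give u as a function of w, so integrate with respect to w. Setting them equal: w^2 + w - 6 = 0, i.e. (w - 2)*(w + 3) = 0, so they meet at w = -3, 2.
For w in [-3, 2], u = w^2 + w - 2 is on the left; area = ∫[-3,2] (-(w^2 + w - 6)) dw = 125/6.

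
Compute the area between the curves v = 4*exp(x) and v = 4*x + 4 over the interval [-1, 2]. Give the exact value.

On [-1, 2], (4*exp(x)) - (4*x + 4) = -4*x + 4*exp(x) - 4 is ≥ 0 throughout, so the area is a single integral of |-4*x + 4*exp(x) - 4|.
∫[-1,2] (-4*x + 4*exp(x) - 4) dx = -18 - 4*exp(-1) + 4*exp(2).

-18 - 4*exp(-1) + 4*exp(2)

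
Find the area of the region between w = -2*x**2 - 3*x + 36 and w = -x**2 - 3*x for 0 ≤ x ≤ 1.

On [0, 1], (-2*x**2 - 3*x + 36) - (-x**2 - 3*x) = -x**2 + 36 is ≥ 0 throughout, so the area is a single integral of |-x**2 + 36|.
∫[0,1] (-x**2 + 36) dx = 107/3.

107/3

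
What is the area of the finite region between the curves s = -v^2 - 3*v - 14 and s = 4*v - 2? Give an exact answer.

Both boundary curves give s as a function of v, so integrate with respect to v. Setting them equal: -v^2 - 7*v - 12 = 0, i.e. -(v + 3)*(v + 4) = 0, so they meet at v = -4, -3.
For v in [-4, -3], s = -v^2 - 3*v - 14 is on the right; area = ∫[-4,-3] (-v^2 - 7*v - 12) dv = 1/6.

1/6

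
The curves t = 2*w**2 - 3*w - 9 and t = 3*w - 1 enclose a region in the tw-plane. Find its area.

Both boundary curves give t as a function of w, so integrate with respect to w. Setting them equal: 2*w**2 - 6*w - 8 = 0, i.e. 2*(w - 4)*(w + 1) = 0, so they meet at w = -1, 4.
For w in [-1, 4], t = 2*w**2 - 3*w - 9 is on the left; area = ∫[-1,4] (-(2*w**2 - 6*w - 8)) dw = 125/3.

125/3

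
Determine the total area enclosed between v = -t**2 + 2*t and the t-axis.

The curve meets the t-axis where -t**2 + 2*t = 0, i.e. -t*(t - 2) = 0, at t = 0, 2.
On [0, 2] the curve lies above the axis; ∫[0,2] (-t**2 + 2*t) dt = 4/3, giving area 4/3.

4/3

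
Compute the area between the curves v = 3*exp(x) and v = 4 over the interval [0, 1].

The difference (3*exp(x)) - (4) = 3*exp(x) - 4 changes sign at x = log(4/3) inside [0, 1], so split the integral there.
∫[0,log(4/3)] (3*exp(x) - 4) dx = log(81/256) + 1; the area of that piece is -1 + log(256/81).
∫[log(4/3),1] (3*exp(x) - 4) dx = -8 - 4*log(3) + 8*log(2) + 3*exp(1).
Total area = (-1 + log(256/81)) + (-8 - 4*log(3) + 8*log(2) + 3*exp(1)) = -9 - 8*log(3) + 3*exp(1) + 16*log(2).

-9 - 8*log(3) + 3*exp(1) + 16*log(2)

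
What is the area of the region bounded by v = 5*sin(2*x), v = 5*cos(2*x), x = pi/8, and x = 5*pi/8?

On [pi/8, 5*pi/8], (5*sin(2*x)) - (5*cos(2*x)) = 5*sin(2*x) - 5*cos(2*x) is ≥ 0 throughout, so the area is a single integral of |5*sin(2*x) - 5*cos(2*x)|.
∫[pi/8,5*pi/8] (5*sin(2*x) - 5*cos(2*x)) dx = 5*sqrt(2).

5*sqrt(2)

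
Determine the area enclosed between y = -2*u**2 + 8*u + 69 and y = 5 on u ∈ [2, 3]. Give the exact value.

On [2, 3], (-2*u**2 + 8*u + 69) - (5) = -2*u**2 + 8*u + 64 is ≥ 0 throughout, so the area is a single integral of |-2*u**2 + 8*u + 64|.
∫[2,3] (-2*u**2 + 8*u + 64) du = 214/3.

214/3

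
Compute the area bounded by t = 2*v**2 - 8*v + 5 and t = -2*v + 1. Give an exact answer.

1/3

Both boundary curves give t as a function of v, so integrate with respect to v. Setting them equal: 2*v**2 - 6*v + 4 = 0, i.e. 2*(v - 2)*(v - 1) = 0, so they meet at v = 1, 2.
For v in [1, 2], t = 2*v**2 - 8*v + 5 is on the left; area = ∫[1,2] (-(2*v**2 - 6*v + 4)) dv = 1/3.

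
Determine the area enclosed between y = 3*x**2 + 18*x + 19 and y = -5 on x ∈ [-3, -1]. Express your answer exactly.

The difference (3*x**2 + 18*x + 19) - (-5) = 3*x**2 + 18*x + 24 changes sign at x = -2 inside [-3, -1], so split the integral there.
∫[-3,-2] (3*x**2 + 18*x + 24) dx = -2; the area of that piece is 2.
∫[-2,-1] (3*x**2 + 18*x + 24) dx = 4.
Total area = 2 + 4 = 6.

6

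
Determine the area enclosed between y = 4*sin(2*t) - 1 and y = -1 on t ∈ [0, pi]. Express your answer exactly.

The difference (4*sin(2*t) - 1) - (-1) = 4*sin(2*t) changes sign at t = pi/2 inside [0, pi], so split the integral there.
∫[0,pi/2] (4*sin(2*t)) dt = 4.
∫[pi/2,pi] (4*sin(2*t)) dt = -4; the area of that piece is 4.
Total area = 4 + 4 = 8.

8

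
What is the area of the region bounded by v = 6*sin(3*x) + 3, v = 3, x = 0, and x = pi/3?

4

On [0, pi/3], (6*sin(3*x) + 3) - (3) = 6*sin(3*x) is ≥ 0 throughout, so the area is a single integral of |6*sin(3*x)|.
∫[0,pi/3] (6*sin(3*x)) dx = 4.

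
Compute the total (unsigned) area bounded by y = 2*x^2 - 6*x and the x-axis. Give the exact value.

9

The curve meets the x-axis where 2*x^2 - 6*x = 0, i.e. 2*x*(x - 3) = 0, at x = 0, 3.
On [0, 3] the curve lies below the axis; ∫[0,3] (2*x^2 - 6*x) dx = -9, giving area 9.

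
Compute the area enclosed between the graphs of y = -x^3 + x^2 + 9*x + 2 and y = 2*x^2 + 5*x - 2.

Set the curves equal: -x^3 + x^2 + 9*x + 2 = 2*x^2 + 5*x - 2, so -x^3 - x^2 + 4*x + 4 = 0, which factors as -(x - 2)*(x + 1)*(x + 2) = 0. The curves meet at x = -2, -1, 2.
On [-2, -1], y = 2*x^2 + 5*x - 2 is on top; that piece has area ∫[-2,-1] (-(-x^3 - x^2 + 4*x + 4)) dx = 7/12.
On [-1, 2], y = -x^3 + x^2 + 9*x + 2 is on top; that piece has area ∫[-1,2] (-x^3 - x^2 + 4*x + 4) dx = 45/4.
Total enclosed area = 7/12 + 45/4 = 71/6.

71/6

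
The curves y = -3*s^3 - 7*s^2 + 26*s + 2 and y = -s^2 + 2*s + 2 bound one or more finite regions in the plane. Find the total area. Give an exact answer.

148

Set the curves equal: -3*s^3 - 7*s^2 + 26*s + 2 = -s^2 + 2*s + 2, so -3*s^3 - 6*s^2 + 24*s = 0, which factors as -3*s*(s - 2)*(s + 4) = 0. The curves meet at s = -4, 0, 2.
On [-4, 0], y = -s^2 + 2*s + 2 is on top; that piece has area ∫[-4,0] (-(-3*s^3 - 6*s^2 + 24*s)) ds = 128.
On [0, 2], y = -3*s^3 - 7*s^2 + 26*s + 2 is on top; that piece has area ∫[0,2] (-3*s^3 - 6*s^2 + 24*s) ds = 20.
Total enclosed area = 128 + 20 = 148.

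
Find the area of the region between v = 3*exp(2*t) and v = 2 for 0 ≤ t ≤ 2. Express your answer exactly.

On [0, 2], (3*exp(2*t)) - (2) = 3*exp(2*t) - 2 is ≥ 0 throughout, so the area is a single integral of |3*exp(2*t) - 2|.
∫[0,2] (3*exp(2*t) - 2) dt = -11/2 + 3*exp(4)/2.

-11/2 + 3*exp(4)/2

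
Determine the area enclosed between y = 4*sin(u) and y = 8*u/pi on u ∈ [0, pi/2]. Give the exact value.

On [0, pi/2], (4*sin(u)) - (8*u/pi) = -8*u/pi + 4*sin(u) is ≥ 0 throughout, so the area is a single integral of |-8*u/pi + 4*sin(u)|.
∫[0,pi/2] (-8*u/pi + 4*sin(u)) du = 4 - pi.

4 - pi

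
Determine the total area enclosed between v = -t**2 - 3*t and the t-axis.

9/2

The curve meets the t-axis where -t**2 - 3*t = 0, i.e. -t*(t + 3) = 0, at t = -3, 0.
On [-3, 0] the curve lies above the axis; ∫[-3,0] (-t**2 - 3*t) dt = 9/2, giving area 9/2.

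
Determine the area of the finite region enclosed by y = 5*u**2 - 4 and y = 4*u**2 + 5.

36

Set the curves equal: 5*u**2 - 4 = 4*u**2 + 5, so u**2 - 9 = 0, which factors as (u - 3)*(u + 3) = 0. The curves meet at u = -3, 3.
On [-3, 3], y = 4*u**2 + 5 is on top; that piece has area ∫[-3,3] (-(u**2 - 9)) du = 36.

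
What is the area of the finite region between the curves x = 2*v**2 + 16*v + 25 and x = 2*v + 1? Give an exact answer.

Both boundary curves give x as a function of v, so integrate with respect to v. Setting them equal: 2*v**2 + 14*v + 24 = 0, i.e. 2*(v + 3)*(v + 4) = 0, so they meet at v = -4, -3.
For v in [-4, -3], x = 2*v**2 + 16*v + 25 is on the left; area = ∫[-4,-3] (-(2*v**2 + 14*v + 24)) dv = 1/3.

1/3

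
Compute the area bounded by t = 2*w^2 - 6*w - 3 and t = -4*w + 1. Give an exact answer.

Both boundary curves give t as a function of w, so integrate with respect to w. Setting them equal: 2*w^2 - 2*w - 4 = 0, i.e. 2*(w - 2)*(w + 1) = 0, so they meet at w = -1, 2.
For w in [-1, 2], t = 2*w^2 - 6*w - 3 is on the left; area = ∫[-1,2] (-(2*w^2 - 2*w - 4)) dw = 9.

9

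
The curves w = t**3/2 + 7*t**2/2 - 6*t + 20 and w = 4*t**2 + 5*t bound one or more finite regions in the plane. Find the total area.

Set the curves equal: t**3/2 + 7*t**2/2 - 6*t + 20 = 4*t**2 + 5*t, so t**3/2 - t**2/2 - 11*t + 20 = 0, which factors as (t - 4)*(t - 2)*(t + 5)/2 = 0. The curves meet at t = -5, 2, 4.
On [-5, 2], w = t**3/2 + 7*t**2/2 - 6*t + 20 is on top; that piece has area ∫[-5,2] (t**3/2 - t**2/2 - 11*t + 20) dt = 3773/24.
On [2, 4], w = 4*t**2 + 5*t is on top; that piece has area ∫[2,4] (-(t**3/2 - t**2/2 - 11*t + 20)) dt = 16/3.
Total enclosed area = 3773/24 + 16/3 = 3901/24.

3901/24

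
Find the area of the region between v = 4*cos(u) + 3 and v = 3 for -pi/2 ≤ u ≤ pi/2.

On [-pi/2, pi/2], (4*cos(u) + 3) - (3) = 4*cos(u) is ≥ 0 throughout, so the area is a single integral of |4*cos(u)|.
∫[-pi/2,pi/2] (4*cos(u)) du = 8.

8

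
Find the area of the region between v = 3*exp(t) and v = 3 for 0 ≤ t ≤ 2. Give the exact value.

-9 + 3*exp(2)

On [0, 2], (3*exp(t)) - (3) = 3*exp(t) - 3 is ≥ 0 throughout, so the area is a single integral of |3*exp(t) - 3|.
∫[0,2] (3*exp(t) - 3) dt = -9 + 3*exp(2).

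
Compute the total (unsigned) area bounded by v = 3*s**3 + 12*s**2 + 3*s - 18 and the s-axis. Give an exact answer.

71/2

The curve meets the s-axis where 3*s**3 + 12*s**2 + 3*s - 18 = 0, i.e. 3*(s - 1)*(s + 2)*(s + 3) = 0, at s = -3, -2, 1.
On [-3, -2] the curve lies above the axis; ∫[-3,-2] (3*s**3 + 12*s**2 + 3*s - 18) ds = 7/4, giving area 7/4.
On [-2, 1] the curve lies below the axis; ∫[-2,1] (3*s**3 + 12*s**2 + 3*s - 18) ds = -135/4, giving area 135/4.
Total area = 7/4 + 135/4 = 71/2.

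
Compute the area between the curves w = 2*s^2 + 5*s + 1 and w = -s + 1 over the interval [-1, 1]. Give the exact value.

The difference (2*s^2 + 5*s + 1) - (-s + 1) = 2*s^2 + 6*s changes sign at s = 0 inside [-1, 1], so split the integral there.
∫[-1,0] (2*s^2 + 6*s) ds = -7/3; the area of that piece is 7/3.
∫[0,1] (2*s^2 + 6*s) ds = 11/3.
Total area = 7/3 + 11/3 = 6.

6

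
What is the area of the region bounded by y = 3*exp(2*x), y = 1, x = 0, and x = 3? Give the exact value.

On [0, 3], (3*exp(2*x)) - (1) = 3*exp(2*x) - 1 is ≥ 0 throughout, so the area is a single integral of |3*exp(2*x) - 1|.
∫[0,3] (3*exp(2*x) - 1) dx = -9/2 + 3*exp(6)/2.

-9/2 + 3*exp(6)/2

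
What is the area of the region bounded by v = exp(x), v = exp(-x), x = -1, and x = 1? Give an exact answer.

-4 + 2*exp(-1) + 2*exp(1)

The difference (exp(x)) - (exp(-x)) = exp(x) - exp(-x) changes sign at x = 0 inside [-1, 1], so split the integral there.
∫[-1,0] (exp(x) - exp(-x)) dx = -exp(1) - exp(-1) + 2; the area of that piece is -2 + exp(-1) + exp(1).
∫[0,1] (exp(x) - exp(-x)) dx = -2 + exp(-1) + exp(1).
Total area = (-2 + exp(-1) + exp(1)) + (-2 + exp(-1) + exp(1)) = -4 + 2*exp(-1) + 2*exp(1).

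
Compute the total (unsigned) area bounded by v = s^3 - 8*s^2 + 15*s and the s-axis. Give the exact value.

253/12

The curve meets the s-axis where s^3 - 8*s^2 + 15*s = 0, i.e. s*(s - 5)*(s - 3) = 0, at s = 0, 3, 5.
On [0, 3] the curve lies above the axis; ∫[0,3] (s^3 - 8*s^2 + 15*s) ds = 63/4, giving area 63/4.
On [3, 5] the curve lies below the axis; ∫[3,5] (s^3 - 8*s^2 + 15*s) ds = -16/3, giving area 16/3.
Total area = 63/4 + 16/3 = 253/12.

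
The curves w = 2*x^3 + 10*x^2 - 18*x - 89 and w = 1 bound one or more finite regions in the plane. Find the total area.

Set the curves equal: 2*x^3 + 10*x^2 - 18*x - 89 = 1, so 2*x^3 + 10*x^2 - 18*x - 90 = 0, which factors as 2*(x - 3)*(x + 3)*(x + 5) = 0. The curves meet at x = -5, -3, 3.
On [-5, -3], w = 2*x^3 + 10*x^2 - 18*x - 89 is on top; that piece has area ∫[-5,-3] (2*x^3 + 10*x^2 - 18*x - 90) dx = 56/3.
On [-3, 3], w = 1 is on top; that piece has area ∫[-3,3] (-(2*x^3 + 10*x^2 - 18*x - 90)) dx = 360.
Total enclosed area = 56/3 + 360 = 1136/3.

1136/3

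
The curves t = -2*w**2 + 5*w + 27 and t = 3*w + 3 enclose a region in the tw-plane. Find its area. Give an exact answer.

Both boundary curves give t as a function of w, so integrate with respect to w. Setting them equal: -2*w**2 + 2*w + 24 = 0, i.e. -2*(w - 4)*(w + 3) = 0, so they meet at w = -3, 4.
For w in [-3, 4], t = -2*w**2 + 5*w + 27 is on the right; area = ∫[-3,4] (-2*w**2 + 2*w + 24) dw = 343/3.

343/3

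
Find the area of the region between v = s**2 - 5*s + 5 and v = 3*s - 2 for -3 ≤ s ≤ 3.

The difference (s**2 - 5*s + 5) - (3*s - 2) = s**2 - 8*s + 7 changes sign at s = 1 inside [-3, 3], so split the integral there.
∫[-3,1] (s**2 - 8*s + 7) ds = 208/3.
∫[1,3] (s**2 - 8*s + 7) ds = -28/3; the area of that piece is 28/3.
Total area = 208/3 + 28/3 = 236/3.

236/3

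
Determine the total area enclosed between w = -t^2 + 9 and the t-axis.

36

The curve meets the t-axis where -t^2 + 9 = 0, i.e. -(t - 3)*(t + 3) = 0, at t = -3, 3.
On [-3, 3] the curve lies above the axis; ∫[-3,3] (-t^2 + 9) dt = 36, giving area 36.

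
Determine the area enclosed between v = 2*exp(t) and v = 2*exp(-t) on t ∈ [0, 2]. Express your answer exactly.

-4 + 2*exp(-2) + 2*exp(2)

On [0, 2], (2*exp(t)) - (2*exp(-t)) = 2*exp(t) - 2*exp(-t) is ≥ 0 throughout, so the area is a single integral of |2*exp(t) - 2*exp(-t)|.
∫[0,2] (2*exp(t) - 2*exp(-t)) dt = -4 + 2*exp(-2) + 2*exp(2).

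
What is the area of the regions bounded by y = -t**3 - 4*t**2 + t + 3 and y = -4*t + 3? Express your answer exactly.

443/6

Set the curves equal: -t**3 - 4*t**2 + t + 3 = -4*t + 3, so -t**3 - 4*t**2 + 5*t = 0, which factors as -t*(t - 1)*(t + 5) = 0. The curves meet at t = -5, 0, 1.
On [-5, 0], y = -4*t + 3 is on top; that piece has area ∫[-5,0] (-(-t**3 - 4*t**2 + 5*t)) dt = 875/12.
On [0, 1], y = -t**3 - 4*t**2 + t + 3 is on top; that piece has area ∫[0,1] (-t**3 - 4*t**2 + 5*t) dt = 11/12.
Total enclosed area = 875/12 + 11/12 = 443/6.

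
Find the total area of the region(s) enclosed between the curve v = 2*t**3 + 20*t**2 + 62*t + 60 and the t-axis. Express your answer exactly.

37/6

The curve meets the t-axis where 2*t**3 + 20*t**2 + 62*t + 60 = 0, i.e. 2*(t + 2)*(t + 3)*(t + 5) = 0, at t = -5, -3, -2.
On [-5, -3] the curve lies above the axis; ∫[-5,-3] (2*t**3 + 20*t**2 + 62*t + 60) dt = 16/3, giving area 16/3.
On [-3, -2] the curve lies below the axis; ∫[-3,-2] (2*t**3 + 20*t**2 + 62*t + 60) dt = -5/6, giving area 5/6.
Total area = 16/3 + 5/6 = 37/6.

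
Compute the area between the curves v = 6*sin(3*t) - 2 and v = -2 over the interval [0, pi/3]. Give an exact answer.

On [0, pi/3], (6*sin(3*t) - 2) - (-2) = 6*sin(3*t) is ≥ 0 throughout, so the area is a single integral of |6*sin(3*t)|.
∫[0,pi/3] (6*sin(3*t)) dt = 4.

4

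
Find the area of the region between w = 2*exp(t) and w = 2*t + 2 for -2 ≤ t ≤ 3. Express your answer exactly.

On [-2, 3], (2*exp(t)) - (2*t + 2) = -2*t + 2*exp(t) - 2 is ≥ 0 throughout, so the area is a single integral of |-2*t + 2*exp(t) - 2|.
∫[-2,3] (-2*t + 2*exp(t) - 2) dt = -15 - 2*exp(-2) + 2*exp(3).

-15 - 2*exp(-2) + 2*exp(3)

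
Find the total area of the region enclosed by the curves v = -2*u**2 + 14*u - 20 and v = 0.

Set the curves equal: -2*u**2 + 14*u - 20 = 0, so -2*u**2 + 14*u - 20 = 0, which factors as -2*(u - 5)*(u - 2) = 0. The curves meet at u = 2, 5.
On [2, 5], v = -2*u**2 + 14*u - 20 is on top; that piece has area ∫[2,5] (-2*u**2 + 14*u - 20) du = 9.

9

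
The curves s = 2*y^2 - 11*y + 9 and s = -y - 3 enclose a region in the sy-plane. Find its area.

Both boundary curves give s as a function of y, so integrate with respect to y. Setting them equal: 2*y^2 - 10*y + 12 = 0, i.e. 2*(y - 3)*(y - 2) = 0, so they meet at y = 2, 3.
For y in [2, 3], s = 2*y^2 - 11*y + 9 is on the left; area = ∫[2,3] (-(2*y^2 - 10*y + 12)) dy = 1/3.

1/3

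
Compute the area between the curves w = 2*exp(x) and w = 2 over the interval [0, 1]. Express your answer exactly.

On [0, 1], (2*exp(x)) - (2) = 2*exp(x) - 2 is ≥ 0 throughout, so the area is a single integral of |2*exp(x) - 2|.
∫[0,1] (2*exp(x) - 2) dx = -4 + 2*exp(1).

-4 + 2*exp(1)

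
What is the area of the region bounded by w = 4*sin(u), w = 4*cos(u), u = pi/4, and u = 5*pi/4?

On [pi/4, 5*pi/4], (4*sin(u)) - (4*cos(u)) = 4*sin(u) - 4*cos(u) is ≥ 0 throughout, so the area is a single integral of |4*sin(u) - 4*cos(u)|.
∫[pi/4,5*pi/4] (4*sin(u) - 4*cos(u)) du = 8*sqrt(2).

8*sqrt(2)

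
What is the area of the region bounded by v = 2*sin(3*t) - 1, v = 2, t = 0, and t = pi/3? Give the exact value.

On [0, pi/3], (2*sin(3*t) - 1) - (2) = 2*sin(3*t) - 3 is ≤ 0 throughout, so the area is a single integral of |2*sin(3*t) - 3|.
∫[0,pi/3] (2*sin(3*t) - 3) dt = 4/3 - pi; the area of that piece is -4/3 + pi.

-4/3 + pi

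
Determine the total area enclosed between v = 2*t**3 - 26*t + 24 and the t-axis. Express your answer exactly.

407/2

The curve meets the t-axis where 2*t**3 - 26*t + 24 = 0, i.e. 2*(t - 3)*(t - 1)*(t + 4) = 0, at t = -4, 1, 3.
On [-4, 1] the curve lies above the axis; ∫[-4,1] (2*t**3 - 26*t + 24) dt = 375/2, giving area 375/2.
On [1, 3] the curve lies below the axis; ∫[1,3] (2*t**3 - 26*t + 24) dt = -16, giving area 16.
Total area = 375/2 + 16 = 407/2.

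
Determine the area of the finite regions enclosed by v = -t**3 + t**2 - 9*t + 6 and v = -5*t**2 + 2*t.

Set the curves equal: -t**3 + t**2 - 9*t + 6 = -5*t**2 + 2*t, so -t**3 + 6*t**2 - 11*t + 6 = 0, which factors as -(t - 3)*(t - 2)*(t - 1) = 0. The curves meet at t = 1, 2, 3.
On [1, 2], v = -5*t**2 + 2*t is on top; that piece has area ∫[1,2] (-(-t**3 + 6*t**2 - 11*t + 6)) dt = 1/4.
On [2, 3], v = -t**3 + t**2 - 9*t + 6 is on top; that piece has area ∫[2,3] (-t**3 + 6*t**2 - 11*t + 6) dt = 1/4.
Total enclosed area = 1/4 + 1/4 = 1/2.

1/2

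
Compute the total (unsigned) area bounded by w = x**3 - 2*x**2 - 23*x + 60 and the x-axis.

5137/12

The curve meets the x-axis where x**3 - 2*x**2 - 23*x + 60 = 0, i.e. (x - 4)*(x - 3)*(x + 5) = 0, at x = -5, 3, 4.
On [-5, 3] the curve lies above the axis; ∫[-5,3] (x**3 - 2*x**2 - 23*x + 60) dx = 1280/3, giving area 1280/3.
On [3, 4] the curve lies below the axis; ∫[3,4] (x**3 - 2*x**2 - 23*x + 60) dx = -17/12, giving area 17/12.
Total area = 1280/3 + 17/12 = 5137/12.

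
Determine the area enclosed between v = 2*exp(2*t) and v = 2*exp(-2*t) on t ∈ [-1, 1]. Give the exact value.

-4 + 2*exp(-2) + 2*exp(2)

The difference (2*exp(2*t)) - (2*exp(-2*t)) = 2*exp(2*t) - 2*exp(-2*t) changes sign at t = 0 inside [-1, 1], so split the integral there.
∫[-1,0] (2*exp(2*t) - 2*exp(-2*t)) dt = -exp(2) - exp(-2) + 2; the area of that piece is -2 + exp(-2) + exp(2).
∫[0,1] (2*exp(2*t) - 2*exp(-2*t)) dt = -2 + exp(-2) + exp(2).
Total area = (-2 + exp(-2) + exp(2)) + (-2 + exp(-2) + exp(2)) = -4 + 2*exp(-2) + 2*exp(2).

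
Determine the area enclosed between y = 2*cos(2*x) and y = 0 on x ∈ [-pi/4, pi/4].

On [-pi/4, pi/4], (2*cos(2*x)) - (0) = 2*cos(2*x) is ≥ 0 throughout, so the area is a single integral of |2*cos(2*x)|.
∫[-pi/4,pi/4] (2*cos(2*x)) dx = 2.

2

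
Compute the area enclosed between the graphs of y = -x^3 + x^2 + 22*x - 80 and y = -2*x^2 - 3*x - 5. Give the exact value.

524

Set the curves equal: -x^3 + x^2 + 22*x - 80 = -2*x^2 - 3*x - 5, so -x^3 + 3*x^2 + 25*x - 75 = 0, which factors as -(x - 5)*(x - 3)*(x + 5) = 0. The curves meet at x = -5, 3, 5.
On [-5, 3], y = -2*x^2 - 3*x - 5 is on top; that piece has area ∫[-5,3] (-(-x^3 + 3*x^2 + 25*x - 75)) dx = 512.
On [3, 5], y = -x^3 + x^2 + 22*x - 80 is on top; that piece has area ∫[3,5] (-x^3 + 3*x^2 + 25*x - 75) dx = 12.
Total enclosed area = 512 + 12 = 524.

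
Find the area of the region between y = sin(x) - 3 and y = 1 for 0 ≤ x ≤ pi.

-2 + 4*pi

On [0, pi], (sin(x) - 3) - (1) = sin(x) - 4 is ≤ 0 throughout, so the area is a single integral of |sin(x) - 4|.
∫[0,pi] (sin(x) - 4) dx = 2 - 4*pi; the area of that piece is -2 + 4*pi.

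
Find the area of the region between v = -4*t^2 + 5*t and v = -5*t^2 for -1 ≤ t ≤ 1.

The difference (-4*t^2 + 5*t) - (-5*t^2) = t^2 + 5*t changes sign at t = 0 inside [-1, 1], so split the integral there.
∫[-1,0] (t^2 + 5*t) dt = -13/6; the area of that piece is 13/6.
∫[0,1] (t^2 + 5*t) dt = 17/6.
Total area = 13/6 + 17/6 = 5.

5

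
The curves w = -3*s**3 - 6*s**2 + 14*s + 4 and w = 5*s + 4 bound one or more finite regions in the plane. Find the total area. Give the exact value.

71/2

Set the curves equal: -3*s**3 - 6*s**2 + 14*s + 4 = 5*s + 4, so -3*s**3 - 6*s**2 + 9*s = 0, which factors as -3*s*(s - 1)*(s + 3) = 0. The curves meet at s = -3, 0, 1.
On [-3, 0], w = 5*s + 4 is on top; that piece has area ∫[-3,0] (-(-3*s**3 - 6*s**2 + 9*s)) ds = 135/4.
On [0, 1], w = -3*s**3 - 6*s**2 + 14*s + 4 is on top; that piece has area ∫[0,1] (-3*s**3 - 6*s**2 + 9*s) ds = 7/4.
Total enclosed area = 135/4 + 7/4 = 71/2.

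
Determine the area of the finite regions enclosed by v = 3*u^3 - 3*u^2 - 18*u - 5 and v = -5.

Set the curves equal: 3*u^3 - 3*u^2 - 18*u - 5 = -5, so 3*u^3 - 3*u^2 - 18*u = 0, which factors as 3*u*(u - 3)*(u + 2) = 0. The curves meet at u = -2, 0, 3.
On [-2, 0], v = 3*u^3 - 3*u^2 - 18*u - 5 is on top; that piece has area ∫[-2,0] (3*u^3 - 3*u^2 - 18*u) du = 16.
On [0, 3], v = -5 is on top; that piece has area ∫[0,3] (-(3*u^3 - 3*u^2 - 18*u)) du = 189/4.
Total enclosed area = 16 + 189/4 = 253/4.

253/4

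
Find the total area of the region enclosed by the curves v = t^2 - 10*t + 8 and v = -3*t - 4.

1/6

Set the curves equal: t^2 - 10*t + 8 = -3*t - 4, so t^2 - 7*t + 12 = 0, which factors as (t - 4)*(t - 3) = 0. The curves meet at t = 3, 4.
On [3, 4], v = -3*t - 4 is on top; that piece has area ∫[3,4] (-(t^2 - 7*t + 12)) dt = 1/6.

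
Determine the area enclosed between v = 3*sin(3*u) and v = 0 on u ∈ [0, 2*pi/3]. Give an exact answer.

4

The difference (3*sin(3*u)) - (0) = 3*sin(3*u) changes sign at u = pi/3 inside [0, 2*pi/3], so split the integral there.
∫[0,pi/3] (3*sin(3*u)) du = 2.
∫[pi/3,2*pi/3] (3*sin(3*u)) du = -2; the area of that piece is 2.
Total area = 2 + 2 = 4.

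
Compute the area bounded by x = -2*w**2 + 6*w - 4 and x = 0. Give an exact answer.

1/3

Both boundary curves give x as a function of w, so integrate with respect to w. Setting them equal: -2*w**2 + 6*w - 4 = 0, i.e. -2*(w - 2)*(w - 1) = 0, so they meet at w = 1, 2.
For w in [1, 2], x = -2*w**2 + 6*w - 4 is on the right; area = ∫[1,2] (-2*w**2 + 6*w - 4) dw = 1/3.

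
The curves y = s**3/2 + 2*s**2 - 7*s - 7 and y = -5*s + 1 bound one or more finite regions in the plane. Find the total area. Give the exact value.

74/3

Set the curves equal: s**3/2 + 2*s**2 - 7*s - 7 = -5*s + 1, so s**3/2 + 2*s**2 - 2*s - 8 = 0, which factors as (s - 2)*(s + 2)*(s + 4)/2 = 0. The curves meet at s = -4, -2, 2.
On [-4, -2], y = s**3/2 + 2*s**2 - 7*s - 7 is on top; that piece has area ∫[-4,-2] (s**3/2 + 2*s**2 - 2*s - 8) ds = 10/3.
On [-2, 2], y = -5*s + 1 is on top; that piece has area ∫[-2,2] (-(s**3/2 + 2*s**2 - 2*s - 8)) ds = 64/3.
Total enclosed area = 10/3 + 64/3 = 74/3.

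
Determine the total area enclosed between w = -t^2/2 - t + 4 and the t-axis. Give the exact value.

The curve meets the t-axis where -t^2/2 - t + 4 = 0, i.e. -(t - 2)*(t + 4)/2 = 0, at t = -4, 2.
On [-4, 2] the curve lies above the axis; ∫[-4,2] (-t^2/2 - t + 4) dt = 18, giving area 18.

18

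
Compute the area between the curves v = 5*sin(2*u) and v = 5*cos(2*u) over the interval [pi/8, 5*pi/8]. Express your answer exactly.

5*sqrt(2)

On [pi/8, 5*pi/8], (5*sin(2*u)) - (5*cos(2*u)) = 5*sin(2*u) - 5*cos(2*u) is ≥ 0 throughout, so the area is a single integral of |5*sin(2*u) - 5*cos(2*u)|.
∫[pi/8,5*pi/8] (5*sin(2*u) - 5*cos(2*u)) du = 5*sqrt(2).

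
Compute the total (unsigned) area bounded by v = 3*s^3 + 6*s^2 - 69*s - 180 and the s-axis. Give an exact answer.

The curve meets the s-axis where 3*s^3 + 6*s^2 - 69*s - 180 = 0, i.e. 3*(s - 5)*(s + 3)*(s + 4) = 0, at s = -4, -3, 5.
On [-4, -3] the curve lies above the axis; ∫[-4,-3] (3*s^3 + 6*s^2 - 69*s - 180) ds = 17/4, giving area 17/4.
On [-3, 5] the curve lies below the axis; ∫[-3,5] (3*s^3 + 6*s^2 - 69*s - 180) ds = -1280, giving area 1280.
Total area = 17/4 + 1280 = 5137/4.

5137/4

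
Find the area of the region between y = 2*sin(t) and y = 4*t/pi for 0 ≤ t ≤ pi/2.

On [0, pi/2], (2*sin(t)) - (4*t/pi) = -4*t/pi + 2*sin(t) is ≥ 0 throughout, so the area is a single integral of |-4*t/pi + 2*sin(t)|.
∫[0,pi/2] (-4*t/pi + 2*sin(t)) dt = 2 - pi/2.

2 - pi/2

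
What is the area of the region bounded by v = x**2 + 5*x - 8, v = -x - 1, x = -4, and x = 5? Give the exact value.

The difference (x**2 + 5*x - 8) - (-x - 1) = x**2 + 6*x - 7 changes sign at x = 1 inside [-4, 5], so split the integral there.
∫[-4,1] (x**2 + 6*x - 7) dx = -175/3; the area of that piece is 175/3.
∫[1,5] (x**2 + 6*x - 7) dx = 256/3.
Total area = 175/3 + 256/3 = 431/3.

431/3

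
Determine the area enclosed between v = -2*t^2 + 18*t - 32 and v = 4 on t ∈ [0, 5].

The difference (-2*t^2 + 18*t - 32) - (4) = -2*t^2 + 18*t - 36 changes sign at t = 3 inside [0, 5], so split the integral there.
∫[0,3] (-2*t^2 + 18*t - 36) dt = -45; the area of that piece is 45.
∫[3,5] (-2*t^2 + 18*t - 36) dt = 20/3.
Total area = 45 + 20/3 = 155/3.

155/3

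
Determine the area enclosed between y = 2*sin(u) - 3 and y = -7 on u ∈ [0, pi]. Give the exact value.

On [0, pi], (2*sin(u) - 3) - (-7) = 2*sin(u) + 4 is ≥ 0 throughout, so the area is a single integral of |2*sin(u) + 4|.
∫[0,pi] (2*sin(u) + 4) du = 4 + 4*pi.

4 + 4*pi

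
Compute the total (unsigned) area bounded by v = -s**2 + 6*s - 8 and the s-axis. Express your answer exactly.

4/3

The curve meets the s-axis where -s**2 + 6*s - 8 = 0, i.e. -(s - 4)*(s - 2) = 0, at s = 2, 4.
On [2, 4] the curve lies above the axis; ∫[2,4] (-s**2 + 6*s - 8) ds = 4/3, giving area 4/3.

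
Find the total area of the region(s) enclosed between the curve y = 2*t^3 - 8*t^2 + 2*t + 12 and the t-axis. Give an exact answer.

The curve meets the t-axis where 2*t^3 - 8*t^2 + 2*t + 12 = 0, i.e. 2*(t - 3)*(t - 2)*(t + 1) = 0, at t = -1, 2, 3.
On [-1, 2] the curve lies above the axis; ∫[-1,2] (2*t^3 - 8*t^2 + 2*t + 12) dt = 45/2, giving area 45/2.
On [2, 3] the curve lies below the axis; ∫[2,3] (2*t^3 - 8*t^2 + 2*t + 12) dt = -7/6, giving area 7/6.
Total area = 45/2 + 7/6 = 71/3.

71/3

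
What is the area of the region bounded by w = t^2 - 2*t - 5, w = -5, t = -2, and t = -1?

On [-2, -1], (t^2 - 2*t - 5) - (-5) = t^2 - 2*t is ≥ 0 throughout, so the area is a single integral of |t^2 - 2*t|.
∫[-2,-1] (t^2 - 2*t) dt = 16/3.

16/3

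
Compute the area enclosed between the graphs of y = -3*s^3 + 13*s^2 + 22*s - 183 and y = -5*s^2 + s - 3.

1551/2

Set the curves equal: -3*s^3 + 13*s^2 + 22*s - 183 = -5*s^2 + s - 3, so -3*s^3 + 18*s^2 + 21*s - 180 = 0, which factors as -3*(s - 5)*(s - 4)*(s + 3) = 0. The curves meet at s = -3, 4, 5.
On [-3, 4], y = -5*s^2 + s - 3 is on top; that piece has area ∫[-3,4] (-(-3*s^3 + 18*s^2 + 21*s - 180)) ds = 3087/4.
On [4, 5], y = -3*s^3 + 13*s^2 + 22*s - 183 is on top; that piece has area ∫[4,5] (-3*s^3 + 18*s^2 + 21*s - 180) ds = 15/4.
Total enclosed area = 3087/4 + 15/4 = 1551/2.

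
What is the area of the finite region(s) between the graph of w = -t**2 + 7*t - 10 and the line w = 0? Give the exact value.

9/2

The curve meets the t-axis where -t**2 + 7*t - 10 = 0, i.e. -(t - 5)*(t - 2) = 0, at t = 2, 5.
On [2, 5] the curve lies above the axis; ∫[2,5] (-t**2 + 7*t - 10) dt = 9/2, giving area 9/2.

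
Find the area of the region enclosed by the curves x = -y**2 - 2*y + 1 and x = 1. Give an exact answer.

Both boundary curves give x as a function of y, so integrate with respect to y. Setting them equal: -y**2 - 2*y = 0, i.e. -y*(y + 2) = 0, so they meet at y = -2, 0.
For y in [-2, 0], x = -y**2 - 2*y + 1 is on the right; area = ∫[-2,0] (-y**2 - 2*y) dy = 4/3.

4/3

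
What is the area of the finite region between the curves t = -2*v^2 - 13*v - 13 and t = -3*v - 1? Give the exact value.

Both boundary curves give t as a function of v, so integrate with respect to v. Setting them equal: -2*v^2 - 10*v - 12 = 0, i.e. -2*(v + 2)*(v + 3) = 0, so they meet at v = -3, -2.
For v in [-3, -2], t = -2*v^2 - 13*v - 13 is on the right; area = ∫[-3,-2] (-2*v^2 - 10*v - 12) dv = 1/3.

1/3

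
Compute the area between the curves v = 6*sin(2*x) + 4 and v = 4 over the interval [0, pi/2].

On [0, pi/2], (6*sin(2*x) + 4) - (4) = 6*sin(2*x) is ≥ 0 throughout, so the area is a single integral of |6*sin(2*x)|.
∫[0,pi/2] (6*sin(2*x)) dx = 6.

6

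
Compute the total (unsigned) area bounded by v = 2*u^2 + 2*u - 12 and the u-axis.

The curve meets the u-axis where 2*u^2 + 2*u - 12 = 0, i.e. 2*(u - 2)*(u + 3) = 0, at u = -3, 2.
On [-3, 2] the curve lies below the axis; ∫[-3,2] (2*u^2 + 2*u - 12) du = -125/3, giving area 125/3.

125/3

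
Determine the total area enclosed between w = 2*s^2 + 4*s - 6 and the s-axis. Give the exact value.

64/3

The curve meets the s-axis where 2*s^2 + 4*s - 6 = 0, i.e. 2*(s - 1)*(s + 3) = 0, at s = -3, 1.
On [-3, 1] the curve lies below the axis; ∫[-3,1] (2*s^2 + 4*s - 6) ds = -64/3, giving area 64/3.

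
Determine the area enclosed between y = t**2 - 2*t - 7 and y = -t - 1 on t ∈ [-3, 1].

The difference (t**2 - 2*t - 7) - (-t - 1) = t**2 - t - 6 changes sign at t = -2 inside [-3, 1], so split the integral there.
∫[-3,-2] (t**2 - t - 6) dt = 17/6.
∫[-2,1] (t**2 - t - 6) dt = -27/2; the area of that piece is 27/2.
Total area = 17/6 + 27/2 = 49/3.

49/3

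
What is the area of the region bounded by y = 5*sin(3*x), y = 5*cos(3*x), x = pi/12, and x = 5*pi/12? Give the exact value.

On [pi/12, 5*pi/12], (5*sin(3*x)) - (5*cos(3*x)) = 5*sin(3*x) - 5*cos(3*x) is ≥ 0 throughout, so the area is a single integral of |5*sin(3*x) - 5*cos(3*x)|.
∫[pi/12,5*pi/12] (5*sin(3*x) - 5*cos(3*x)) dx = 10*sqrt(2)/3.

10*sqrt(2)/3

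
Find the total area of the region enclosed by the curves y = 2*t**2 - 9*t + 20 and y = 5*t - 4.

1/3

Set the curves equal: 2*t**2 - 9*t + 20 = 5*t - 4, so 2*t**2 - 14*t + 24 = 0, which factors as 2*(t - 4)*(t - 3) = 0. The curves meet at t = 3, 4.
On [3, 4], y = 5*t - 4 is on top; that piece has area ∫[3,4] (-(2*t**2 - 14*t + 24)) dt = 1/3.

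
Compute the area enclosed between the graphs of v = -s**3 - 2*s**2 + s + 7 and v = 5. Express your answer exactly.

Set the curves equal: -s**3 - 2*s**2 + s + 7 = 5, so -s**3 - 2*s**2 + s + 2 = 0, which factors as -(s - 1)*(s + 1)*(s + 2) = 0. The curves meet at s = -2, -1, 1.
On [-2, -1], v = 5 is on top; that piece has area ∫[-2,-1] (-(-s**3 - 2*s**2 + s + 2)) ds = 5/12.
On [-1, 1], v = -s**3 - 2*s**2 + s + 7 is on top; that piece has area ∫[-1,1] (-s**3 - 2*s**2 + s + 2) ds = 8/3.
Total enclosed area = 5/12 + 8/3 = 37/12.

37/12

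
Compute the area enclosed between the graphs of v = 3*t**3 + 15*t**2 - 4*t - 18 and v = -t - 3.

Set the curves equal: 3*t**3 + 15*t**2 - 4*t - 18 = -t - 3, so 3*t**3 + 15*t**2 - 3*t - 15 = 0, which factors as 3*(t - 1)*(t + 1)*(t + 5) = 0. The curves meet at t = -5, -1, 1.
On [-5, -1], v = 3*t**3 + 15*t**2 - 4*t - 18 is on top; that piece has area ∫[-5,-1] (3*t**3 + 15*t**2 - 3*t - 15) dt = 128.
On [-1, 1], v = -t - 3 is on top; that piece has area ∫[-1,1] (-(3*t**3 + 15*t**2 - 3*t - 15)) dt = 20.
Total enclosed area = 128 + 20 = 148.

148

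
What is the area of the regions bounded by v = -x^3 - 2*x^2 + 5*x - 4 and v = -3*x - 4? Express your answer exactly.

148/3

Set the curves equal: -x^3 - 2*x^2 + 5*x - 4 = -3*x - 4, so -x^3 - 2*x^2 + 8*x = 0, which factors as -x*(x - 2)*(x + 4) = 0. The curves meet at x = -4, 0, 2.
On [-4, 0], v = -3*x - 4 is on top; that piece has area ∫[-4,0] (-(-x^3 - 2*x^2 + 8*x)) dx = 128/3.
On [0, 2], v = -x^3 - 2*x^2 + 5*x - 4 is on top; that piece has area ∫[0,2] (-x^3 - 2*x^2 + 8*x) dx = 20/3.
Total enclosed area = 128/3 + 20/3 = 148/3.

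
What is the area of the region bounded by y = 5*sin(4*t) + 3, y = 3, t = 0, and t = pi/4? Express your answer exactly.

On [0, pi/4], (5*sin(4*t) + 3) - (3) = 5*sin(4*t) is ≥ 0 throughout, so the area is a single integral of |5*sin(4*t)|.
∫[0,pi/4] (5*sin(4*t)) dt = 5/2.

5/2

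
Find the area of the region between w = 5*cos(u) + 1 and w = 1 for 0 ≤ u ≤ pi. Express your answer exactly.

The difference (5*cos(u) + 1) - (1) = 5*cos(u) changes sign at u = pi/2 inside [0, pi], so split the integral there.
∫[0,pi/2] (5*cos(u)) du = 5.
∫[pi/2,pi] (5*cos(u)) du = -5; the area of that piece is 5.
Total area = 5 + 5 = 10.

10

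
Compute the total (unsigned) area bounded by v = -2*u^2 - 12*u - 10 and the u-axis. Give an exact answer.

The curve meets the u-axis where -2*u^2 - 12*u - 10 = 0, i.e. -2*(u + 1)*(u + 5) = 0, at u = -5, -1.
On [-5, -1] the curve lies above the axis; ∫[-5,-1] (-2*u^2 - 12*u - 10) du = 64/3, giving area 64/3.

64/3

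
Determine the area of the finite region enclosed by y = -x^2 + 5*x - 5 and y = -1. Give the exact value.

Set the curves equal: -x^2 + 5*x - 5 = -1, so -x^2 + 5*x - 4 = 0, which factors as -(x - 4)*(x - 1) = 0. The curves meet at x = 1, 4.
On [1, 4], y = -x^2 + 5*x - 5 is on top; that piece has area ∫[1,4] (-x^2 + 5*x - 4) dx = 9/2.

9/2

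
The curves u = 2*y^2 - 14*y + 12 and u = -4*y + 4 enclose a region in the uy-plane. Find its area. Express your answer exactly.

9

Both boundary curves give u as a function of y, so integrate with respect to y. Setting them equal: 2*y^2 - 10*y + 8 = 0, i.e. 2*(y - 4)*(y - 1) = 0, so they meet at y = 1, 4.
For y in [1, 4], u = 2*y^2 - 14*y + 12 is on the left; area = ∫[1,4] (-(2*y^2 - 10*y + 8)) dy = 9.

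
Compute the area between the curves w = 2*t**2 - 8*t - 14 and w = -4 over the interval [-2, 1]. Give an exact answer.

76/3

The difference (2*t**2 - 8*t - 14) - (-4) = 2*t**2 - 8*t - 10 changes sign at t = -1 inside [-2, 1], so split the integral there.
∫[-2,-1] (2*t**2 - 8*t - 10) dt = 20/3.
∫[-1,1] (2*t**2 - 8*t - 10) dt = -56/3; the area of that piece is 56/3.
Total area = 20/3 + 56/3 = 76/3.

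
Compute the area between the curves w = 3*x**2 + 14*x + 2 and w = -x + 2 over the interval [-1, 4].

The difference (3*x**2 + 14*x + 2) - (-x + 2) = 3*x**2 + 15*x changes sign at x = 0 inside [-1, 4], so split the integral there.
∫[-1,0] (3*x**2 + 15*x) dx = -13/2; the area of that piece is 13/2.
∫[0,4] (3*x**2 + 15*x) dx = 184.
Total area = 13/2 + 184 = 381/2.

381/2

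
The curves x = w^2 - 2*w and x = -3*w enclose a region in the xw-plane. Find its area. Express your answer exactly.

Both boundary curves give x as a function of w, so integrate with respect to w. Setting them equal: w^2 + w = 0, i.e. w*(w + 1) = 0, so they meet at w = -1, 0.
For w in [-1, 0], x = w^2 - 2*w is on the left; area = ∫[-1,0] (-(w^2 + w)) dw = 1/6.

1/6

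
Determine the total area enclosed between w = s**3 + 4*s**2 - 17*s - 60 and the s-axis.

The curve meets the s-axis where s**3 + 4*s**2 - 17*s - 60 = 0, i.e. (s - 4)*(s + 3)*(s + 5) = 0, at s = -5, -3, 4.
On [-5, -3] the curve lies above the axis; ∫[-5,-3] (s**3 + 4*s**2 - 17*s - 60) ds = 32/3, giving area 32/3.
On [-3, 4] the curve lies below the axis; ∫[-3,4] (s**3 + 4*s**2 - 17*s - 60) ds = -3773/12, giving area 3773/12.
Total area = 32/3 + 3773/12 = 3901/12.

3901/12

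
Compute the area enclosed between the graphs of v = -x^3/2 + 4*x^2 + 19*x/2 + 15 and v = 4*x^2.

Set the curves equal: -x^3/2 + 4*x^2 + 19*x/2 + 15 = 4*x^2, so -x^3/2 + 19*x/2 + 15 = 0, which factors as -(x - 5)*(x + 2)*(x + 3)/2 = 0. The curves meet at x = -3, -2, 5.
On [-3, -2], v = 4*x^2 is on top; that piece has area ∫[-3,-2] (-(-x^3/2 + 19*x/2 + 15)) dx = 5/8.
On [-2, 5], v = -x^3/2 + 4*x^2 + 19*x/2 + 15 is on top; that piece has area ∫[-2,5] (-x^3/2 + 19*x/2 + 15) dx = 1029/8.
Total enclosed area = 5/8 + 1029/8 = 517/4.

517/4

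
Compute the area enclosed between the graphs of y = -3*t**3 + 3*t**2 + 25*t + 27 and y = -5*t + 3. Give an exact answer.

443/2

Set the curves equal: -3*t**3 + 3*t**2 + 25*t + 27 = -5*t + 3, so -3*t**3 + 3*t**2 + 30*t + 24 = 0, which factors as -3*(t - 4)*(t + 1)*(t + 2) = 0. The curves meet at t = -2, -1, 4.
On [-2, -1], y = -5*t + 3 is on top; that piece has area ∫[-2,-1] (-(-3*t**3 + 3*t**2 + 30*t + 24)) dt = 11/4.
On [-1, 4], y = -3*t**3 + 3*t**2 + 25*t + 27 is on top; that piece has area ∫[-1,4] (-3*t**3 + 3*t**2 + 30*t + 24) dt = 875/4.
Total enclosed area = 11/4 + 875/4 = 443/2.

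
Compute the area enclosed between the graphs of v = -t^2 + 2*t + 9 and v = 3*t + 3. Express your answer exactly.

Set the curves equal: -t^2 + 2*t + 9 = 3*t + 3, so -t^2 - t + 6 = 0, which factors as -(t - 2)*(t + 3) = 0. The curves meet at t = -3, 2.
On [-3, 2], v = -t^2 + 2*t + 9 is on top; that piece has area ∫[-3,2] (-t^2 - t + 6) dt = 125/6.

125/6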